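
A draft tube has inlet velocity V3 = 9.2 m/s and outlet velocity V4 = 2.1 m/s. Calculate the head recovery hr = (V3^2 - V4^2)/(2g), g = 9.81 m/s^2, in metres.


hr = (9.2^2 - 2.1^2) / (2*9.81) = 4.0892 m


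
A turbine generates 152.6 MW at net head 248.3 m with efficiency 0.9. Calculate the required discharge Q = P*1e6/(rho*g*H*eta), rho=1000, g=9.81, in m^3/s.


Q = 152.6 * 1e6 / (1000 * 9.81 * 248.3 * 0.9) = 69.6091 m^3/s


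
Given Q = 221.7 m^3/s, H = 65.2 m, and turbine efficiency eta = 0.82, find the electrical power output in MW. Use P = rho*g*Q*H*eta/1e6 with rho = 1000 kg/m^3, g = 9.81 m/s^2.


P = 1000 * 9.81 * 221.7 * 65.2 * 0.82 / 1e6 = 116.2776 MW


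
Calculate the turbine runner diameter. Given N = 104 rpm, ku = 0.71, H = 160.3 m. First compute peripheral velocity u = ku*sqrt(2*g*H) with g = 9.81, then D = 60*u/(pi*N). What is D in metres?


u = 0.71 * sqrt(2*9.81*160.3) = 39.8176 m/s
D = 60 * 39.8176 / (pi * 104) = 7.3121 m


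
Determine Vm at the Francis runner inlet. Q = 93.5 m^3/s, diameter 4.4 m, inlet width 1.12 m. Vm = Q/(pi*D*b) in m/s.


Vm = 93.5 / (pi * 4.4 * 1.12) = 6.0394 m/s


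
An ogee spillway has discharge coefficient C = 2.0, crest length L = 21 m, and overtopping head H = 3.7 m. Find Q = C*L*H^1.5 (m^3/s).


Q = 2.0 * 21 * 3.7^1.5 = 298.9179 m^3/s


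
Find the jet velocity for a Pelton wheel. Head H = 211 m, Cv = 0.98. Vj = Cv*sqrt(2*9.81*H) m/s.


Vj = 0.98 * sqrt(2*9.81*211) = 63.0546 m/s


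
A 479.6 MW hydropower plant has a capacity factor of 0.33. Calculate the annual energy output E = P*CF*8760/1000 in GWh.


E = 479.6 * 0.33 * 8760 / 1000 = 1386.4277 GWh


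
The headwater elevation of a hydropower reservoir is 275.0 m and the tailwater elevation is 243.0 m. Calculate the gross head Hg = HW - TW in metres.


Hg = 275.0 - 243.0 = 32.0000 m


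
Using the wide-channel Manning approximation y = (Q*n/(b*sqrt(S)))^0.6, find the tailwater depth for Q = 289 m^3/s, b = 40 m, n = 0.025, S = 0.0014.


y = (289 * 0.025 / (40 * 0.0014^0.5))^0.6 = 2.5717 m


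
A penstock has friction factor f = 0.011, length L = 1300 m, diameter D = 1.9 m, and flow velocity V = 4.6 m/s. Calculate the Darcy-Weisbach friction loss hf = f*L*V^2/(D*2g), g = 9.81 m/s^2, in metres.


hf = 0.011 * 1300 * 4.6^2 / (1.9 * 2 * 9.81) = 8.1171 m


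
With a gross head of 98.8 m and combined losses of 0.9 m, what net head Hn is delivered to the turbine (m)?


Hn = 98.8 - 0.9 = 97.9000 m


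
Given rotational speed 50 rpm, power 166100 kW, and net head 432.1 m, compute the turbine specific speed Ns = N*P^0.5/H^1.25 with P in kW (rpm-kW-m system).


Ns = 50 * 166100^0.5 / 432.1^1.25 = 10.3437


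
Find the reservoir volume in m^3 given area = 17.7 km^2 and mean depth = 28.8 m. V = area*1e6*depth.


V = 17.7 * 1e6 * 28.8 = 5.0976e+08 m^3


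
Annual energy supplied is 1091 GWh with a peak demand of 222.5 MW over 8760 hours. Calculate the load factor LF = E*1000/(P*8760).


LF = 1091 * 1000 / (222.5 * 8760) = 0.5597


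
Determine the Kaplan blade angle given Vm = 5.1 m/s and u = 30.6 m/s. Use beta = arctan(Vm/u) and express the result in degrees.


beta = arctan(5.1 / 30.6) = 9.4623 degrees


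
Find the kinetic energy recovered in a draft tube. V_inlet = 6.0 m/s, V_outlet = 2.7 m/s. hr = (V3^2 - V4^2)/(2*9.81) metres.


hr = (6.0^2 - 2.7^2) / (2*9.81) = 1.4633 m


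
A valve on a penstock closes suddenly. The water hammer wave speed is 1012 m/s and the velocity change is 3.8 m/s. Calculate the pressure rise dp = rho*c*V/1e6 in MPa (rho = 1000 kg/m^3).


dp = 1000 * 1012 * 3.8 / 1e6 = 3.8456 MPa


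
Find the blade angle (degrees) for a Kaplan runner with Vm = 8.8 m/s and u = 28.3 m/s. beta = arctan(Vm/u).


beta = arctan(8.8 / 28.3) = 17.2733 degrees


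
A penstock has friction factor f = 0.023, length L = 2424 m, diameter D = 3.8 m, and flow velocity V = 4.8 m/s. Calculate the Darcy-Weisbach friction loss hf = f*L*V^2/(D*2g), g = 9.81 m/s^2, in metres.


hf = 0.023 * 2424 * 4.8^2 / (3.8 * 2 * 9.81) = 17.2290 m


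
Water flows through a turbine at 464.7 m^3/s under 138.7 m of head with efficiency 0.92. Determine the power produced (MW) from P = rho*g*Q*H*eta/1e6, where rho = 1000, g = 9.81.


P = 1000 * 9.81 * 464.7 * 138.7 * 0.92 / 1e6 = 581.7092 MW


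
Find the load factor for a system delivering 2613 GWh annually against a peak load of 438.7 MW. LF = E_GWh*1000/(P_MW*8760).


LF = 2613 * 1000 / (438.7 * 8760) = 0.6799


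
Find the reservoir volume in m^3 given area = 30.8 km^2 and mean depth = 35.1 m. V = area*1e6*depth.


V = 30.8 * 1e6 * 35.1 = 1.0811e+09 m^3


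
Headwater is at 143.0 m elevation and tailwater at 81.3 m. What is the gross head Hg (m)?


Hg = 143.0 - 81.3 = 61.7000 m


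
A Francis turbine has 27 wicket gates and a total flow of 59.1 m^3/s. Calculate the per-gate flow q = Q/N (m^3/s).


q = 59.1 / 27 = 2.1889 m^3/s


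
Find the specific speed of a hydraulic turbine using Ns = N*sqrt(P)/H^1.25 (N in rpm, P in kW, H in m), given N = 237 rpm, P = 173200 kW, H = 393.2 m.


Ns = 237 * 173200^0.5 / 393.2^1.25 = 56.3320


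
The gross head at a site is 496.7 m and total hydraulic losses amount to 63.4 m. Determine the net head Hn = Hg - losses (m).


Hn = 496.7 - 63.4 = 433.3000 m


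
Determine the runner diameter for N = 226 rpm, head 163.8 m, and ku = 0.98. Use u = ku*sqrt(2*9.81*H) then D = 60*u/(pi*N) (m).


u = 0.98 * sqrt(2*9.81*163.8) = 55.5562 m/s
D = 60 * 55.5562 / (pi * 226) = 4.6949 m


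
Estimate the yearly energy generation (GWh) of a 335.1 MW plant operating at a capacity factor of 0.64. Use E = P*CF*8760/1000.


E = 335.1 * 0.64 * 8760 / 1000 = 1878.7046 GWh


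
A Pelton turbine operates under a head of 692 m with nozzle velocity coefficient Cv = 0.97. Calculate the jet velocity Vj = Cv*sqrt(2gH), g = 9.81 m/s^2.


Vj = 0.97 * sqrt(2*9.81*692) = 113.0249 m/s


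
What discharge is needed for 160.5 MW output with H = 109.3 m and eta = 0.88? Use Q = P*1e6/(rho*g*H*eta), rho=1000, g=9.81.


Q = 160.5 * 1e6 / (1000 * 9.81 * 109.3 * 0.88) = 170.0996 m^3/s


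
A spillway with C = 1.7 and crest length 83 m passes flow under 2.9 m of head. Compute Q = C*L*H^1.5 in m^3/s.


Q = 1.7 * 83 * 2.9^1.5 = 696.8255 m^3/s


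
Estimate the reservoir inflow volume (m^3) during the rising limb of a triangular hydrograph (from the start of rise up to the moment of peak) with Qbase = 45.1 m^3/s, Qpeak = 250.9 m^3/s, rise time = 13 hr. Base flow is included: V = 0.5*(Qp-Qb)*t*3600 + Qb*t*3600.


V = 0.5*(250.9 - 45.1)*13*3600 + 45.1*13*3600 = 6.9264e+06 m^3


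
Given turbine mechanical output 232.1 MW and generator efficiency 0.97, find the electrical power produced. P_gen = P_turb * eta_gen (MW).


P_gen = 232.1 * 0.97 = 225.1370 MW


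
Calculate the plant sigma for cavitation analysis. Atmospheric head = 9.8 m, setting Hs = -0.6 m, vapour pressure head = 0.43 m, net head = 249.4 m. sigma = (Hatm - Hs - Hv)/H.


sigma = (9.8 - (-0.6) - 0.43) / 249.4 = 0.0400


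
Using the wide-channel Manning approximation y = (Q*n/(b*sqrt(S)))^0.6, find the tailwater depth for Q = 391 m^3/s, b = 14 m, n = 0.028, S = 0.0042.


y = (391 * 0.028 / (14 * 0.0042^0.5))^0.6 = 4.4560 m


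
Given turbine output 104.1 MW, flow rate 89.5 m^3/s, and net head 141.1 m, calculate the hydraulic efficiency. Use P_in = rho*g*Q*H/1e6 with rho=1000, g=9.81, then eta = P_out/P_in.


P_in = 1000 * 9.81 * 89.5 * 141.1 / 1e6 = 123.8851 MW
eta = 104.1 / 123.8851 = 0.8403


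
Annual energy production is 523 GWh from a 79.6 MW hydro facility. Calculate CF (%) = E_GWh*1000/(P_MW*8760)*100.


CF = 523 * 1000 / (79.6 * 8760) * 100 = 75.0040 %


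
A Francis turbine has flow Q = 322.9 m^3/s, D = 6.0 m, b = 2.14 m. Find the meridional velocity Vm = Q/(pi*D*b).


Vm = 322.9 / (pi * 6.0 * 2.14) = 8.0048 m/s


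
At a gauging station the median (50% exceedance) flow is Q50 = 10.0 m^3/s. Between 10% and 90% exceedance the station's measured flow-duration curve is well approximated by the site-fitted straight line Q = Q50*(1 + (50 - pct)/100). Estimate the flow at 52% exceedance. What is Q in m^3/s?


Q = 10.0 * (1 + (50 - 52)/100) = 9.8000 m^3/s


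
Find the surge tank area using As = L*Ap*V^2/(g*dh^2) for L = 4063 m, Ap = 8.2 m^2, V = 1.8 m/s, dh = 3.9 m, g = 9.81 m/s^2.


As = 4063 * 8.2 * 1.8^2 / (9.81 * 3.9^2) = 723.4482 m^2


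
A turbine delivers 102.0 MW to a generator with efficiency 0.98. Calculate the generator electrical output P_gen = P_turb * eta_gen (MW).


P_gen = 102.0 * 0.98 = 99.9600 MW


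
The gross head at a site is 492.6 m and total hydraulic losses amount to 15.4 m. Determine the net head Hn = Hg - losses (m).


Hn = 492.6 - 15.4 = 477.2000 m


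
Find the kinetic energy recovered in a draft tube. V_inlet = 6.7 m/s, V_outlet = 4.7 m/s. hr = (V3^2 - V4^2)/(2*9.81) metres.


hr = (6.7^2 - 4.7^2) / (2*9.81) = 1.1621 m


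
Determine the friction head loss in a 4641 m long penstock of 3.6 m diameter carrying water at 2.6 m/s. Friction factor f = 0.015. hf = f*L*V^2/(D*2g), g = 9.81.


hf = 0.015 * 4641 * 2.6^2 / (3.6 * 2 * 9.81) = 6.6627 m


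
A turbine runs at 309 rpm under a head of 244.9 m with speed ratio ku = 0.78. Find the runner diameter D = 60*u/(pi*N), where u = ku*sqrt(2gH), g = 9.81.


u = 0.78 * sqrt(2*9.81*244.9) = 54.0678 m/s
D = 60 * 54.0678 / (pi * 309) = 3.3418 m


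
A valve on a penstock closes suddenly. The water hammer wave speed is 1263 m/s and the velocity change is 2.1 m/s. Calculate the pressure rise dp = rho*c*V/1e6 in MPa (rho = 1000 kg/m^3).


dp = 1000 * 1263 * 2.1 / 1e6 = 2.6523 MPa


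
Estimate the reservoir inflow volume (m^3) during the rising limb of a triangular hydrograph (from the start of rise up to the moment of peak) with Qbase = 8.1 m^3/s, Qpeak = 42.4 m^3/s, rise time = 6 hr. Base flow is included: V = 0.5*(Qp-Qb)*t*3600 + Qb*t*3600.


V = 0.5*(42.4 - 8.1)*6*3600 + 8.1*6*3600 = 545400.0000 m^3


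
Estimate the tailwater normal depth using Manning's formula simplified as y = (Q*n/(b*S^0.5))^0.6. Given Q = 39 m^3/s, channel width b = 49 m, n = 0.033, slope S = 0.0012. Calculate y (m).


y = (39 * 0.033 / (49 * 0.0012^0.5))^0.6 = 0.8470 m


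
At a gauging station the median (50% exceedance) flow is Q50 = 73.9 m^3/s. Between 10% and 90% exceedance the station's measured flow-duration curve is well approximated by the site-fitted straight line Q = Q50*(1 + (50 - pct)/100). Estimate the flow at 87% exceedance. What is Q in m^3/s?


Q = 73.9 * (1 + (50 - 87)/100) = 46.5570 m^3/s


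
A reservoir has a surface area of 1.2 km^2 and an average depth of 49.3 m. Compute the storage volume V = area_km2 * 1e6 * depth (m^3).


V = 1.2 * 1e6 * 49.3 = 5.9160e+07 m^3


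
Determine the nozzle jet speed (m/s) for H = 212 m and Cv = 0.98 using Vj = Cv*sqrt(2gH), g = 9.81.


Vj = 0.98 * sqrt(2*9.81*212) = 63.2038 m/s


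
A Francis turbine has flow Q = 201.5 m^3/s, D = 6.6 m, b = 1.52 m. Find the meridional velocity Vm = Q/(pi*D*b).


Vm = 201.5 / (pi * 6.6 * 1.52) = 6.3935 m/s


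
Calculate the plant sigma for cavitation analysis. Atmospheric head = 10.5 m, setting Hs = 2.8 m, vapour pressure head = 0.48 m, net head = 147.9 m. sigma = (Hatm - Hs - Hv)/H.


sigma = (10.5 - 2.8 - 0.48) / 147.9 = 0.0488


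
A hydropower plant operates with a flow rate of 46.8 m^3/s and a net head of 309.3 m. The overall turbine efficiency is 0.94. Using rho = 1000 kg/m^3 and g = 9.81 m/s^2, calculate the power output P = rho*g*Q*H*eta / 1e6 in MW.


P = 1000 * 9.81 * 46.8 * 309.3 * 0.94 / 1e6 = 133.4820 MW


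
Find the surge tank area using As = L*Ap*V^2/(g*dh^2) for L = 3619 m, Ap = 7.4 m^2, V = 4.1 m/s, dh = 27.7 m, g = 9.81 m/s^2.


As = 3619 * 7.4 * 4.1^2 / (9.81 * 27.7^2) = 59.8080 m^2


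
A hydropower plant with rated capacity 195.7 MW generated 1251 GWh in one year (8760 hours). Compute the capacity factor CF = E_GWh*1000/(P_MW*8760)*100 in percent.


CF = 1251 * 1000 / (195.7 * 8760) * 100 = 72.9730 %


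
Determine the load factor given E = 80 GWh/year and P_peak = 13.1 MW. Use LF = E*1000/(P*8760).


LF = 80 * 1000 / (13.1 * 8760) = 0.6971


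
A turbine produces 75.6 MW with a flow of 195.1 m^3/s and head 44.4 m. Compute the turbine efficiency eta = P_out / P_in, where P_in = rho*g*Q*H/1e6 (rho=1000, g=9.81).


P_in = 1000 * 9.81 * 195.1 * 44.4 / 1e6 = 84.9785 MW
eta = 75.6 / 84.9785 = 0.8896


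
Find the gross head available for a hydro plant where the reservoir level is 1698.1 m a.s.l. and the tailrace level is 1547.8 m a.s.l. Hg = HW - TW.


Hg = 1698.1 - 1547.8 = 150.3000 m


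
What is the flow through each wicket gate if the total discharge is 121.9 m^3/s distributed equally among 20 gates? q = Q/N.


q = 121.9 / 20 = 6.0950 m^3/s


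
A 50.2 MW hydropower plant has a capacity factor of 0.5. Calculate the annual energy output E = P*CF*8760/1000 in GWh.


E = 50.2 * 0.5 * 8760 / 1000 = 219.8760 GWh


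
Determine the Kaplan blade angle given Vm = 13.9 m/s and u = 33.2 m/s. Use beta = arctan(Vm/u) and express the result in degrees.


beta = arctan(13.9 / 33.2) = 22.7178 degrees


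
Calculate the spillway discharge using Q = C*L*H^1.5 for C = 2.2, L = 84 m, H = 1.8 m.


Q = 2.2 * 84 * 1.8^1.5 = 446.2834 m^3/s


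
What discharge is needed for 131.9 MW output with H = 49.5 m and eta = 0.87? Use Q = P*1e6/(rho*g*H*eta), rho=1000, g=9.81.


Q = 131.9 * 1e6 / (1000 * 9.81 * 49.5 * 0.87) = 312.2133 m^3/s


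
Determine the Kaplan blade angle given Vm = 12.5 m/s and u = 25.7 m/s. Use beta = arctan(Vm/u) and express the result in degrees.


beta = arctan(12.5 / 25.7) = 25.9374 degrees


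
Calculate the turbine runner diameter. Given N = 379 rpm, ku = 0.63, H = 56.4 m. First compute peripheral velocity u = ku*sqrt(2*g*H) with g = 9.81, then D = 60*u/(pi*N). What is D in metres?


u = 0.63 * sqrt(2*9.81*56.4) = 20.9570 m/s
D = 60 * 20.9570 / (pi * 379) = 1.0561 m


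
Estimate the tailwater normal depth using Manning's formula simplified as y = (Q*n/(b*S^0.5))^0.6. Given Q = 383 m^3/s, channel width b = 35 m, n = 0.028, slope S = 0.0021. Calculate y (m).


y = (383 * 0.028 / (35 * 0.0021^0.5))^0.6 = 3.1269 m


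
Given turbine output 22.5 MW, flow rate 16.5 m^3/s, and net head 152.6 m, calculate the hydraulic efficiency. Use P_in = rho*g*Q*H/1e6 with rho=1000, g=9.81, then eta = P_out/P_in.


P_in = 1000 * 9.81 * 16.5 * 152.6 / 1e6 = 24.7006 MW
eta = 22.5 / 24.7006 = 0.9109


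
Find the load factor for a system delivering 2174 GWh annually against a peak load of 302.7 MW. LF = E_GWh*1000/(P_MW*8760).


LF = 2174 * 1000 / (302.7 * 8760) = 0.8199


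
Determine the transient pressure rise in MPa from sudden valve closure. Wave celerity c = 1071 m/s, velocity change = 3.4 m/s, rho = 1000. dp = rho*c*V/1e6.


dp = 1000 * 1071 * 3.4 / 1e6 = 3.6414 MPa


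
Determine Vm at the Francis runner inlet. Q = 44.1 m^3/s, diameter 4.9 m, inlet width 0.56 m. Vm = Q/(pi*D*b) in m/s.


Vm = 44.1 / (pi * 4.9 * 0.56) = 5.1157 m/s


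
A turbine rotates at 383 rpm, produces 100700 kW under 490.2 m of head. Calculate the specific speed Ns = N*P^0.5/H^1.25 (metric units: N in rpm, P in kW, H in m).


Ns = 383 * 100700^0.5 / 490.2^1.25 = 52.6923


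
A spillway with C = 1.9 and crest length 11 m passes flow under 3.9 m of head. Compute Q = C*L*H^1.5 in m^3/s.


Q = 1.9 * 11 * 3.9^1.5 = 160.9694 m^3/s


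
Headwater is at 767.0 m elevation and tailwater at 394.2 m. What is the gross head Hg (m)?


Hg = 767.0 - 394.2 = 372.8000 m


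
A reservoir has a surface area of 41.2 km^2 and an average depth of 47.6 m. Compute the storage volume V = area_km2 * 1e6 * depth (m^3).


V = 41.2 * 1e6 * 47.6 = 1.9611e+09 m^3


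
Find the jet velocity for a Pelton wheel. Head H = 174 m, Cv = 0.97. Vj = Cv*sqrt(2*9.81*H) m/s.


Vj = 0.97 * sqrt(2*9.81*174) = 56.6756 m/s


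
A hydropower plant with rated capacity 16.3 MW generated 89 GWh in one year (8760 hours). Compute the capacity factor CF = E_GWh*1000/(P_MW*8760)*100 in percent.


CF = 89 * 1000 / (16.3 * 8760) * 100 = 62.3302 %


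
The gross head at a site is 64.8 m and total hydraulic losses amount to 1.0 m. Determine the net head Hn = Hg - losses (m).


Hn = 64.8 - 1.0 = 63.8000 m


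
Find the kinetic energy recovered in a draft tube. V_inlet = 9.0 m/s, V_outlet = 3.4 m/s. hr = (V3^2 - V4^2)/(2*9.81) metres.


hr = (9.0^2 - 3.4^2) / (2*9.81) = 3.5392 m


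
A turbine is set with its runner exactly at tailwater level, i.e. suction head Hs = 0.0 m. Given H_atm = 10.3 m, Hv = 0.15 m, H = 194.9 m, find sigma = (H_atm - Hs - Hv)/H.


sigma = (10.3 - 0.0 - 0.15) / 194.9 = 0.0521


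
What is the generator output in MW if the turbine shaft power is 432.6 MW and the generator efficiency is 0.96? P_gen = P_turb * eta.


P_gen = 432.6 * 0.96 = 415.2960 MW


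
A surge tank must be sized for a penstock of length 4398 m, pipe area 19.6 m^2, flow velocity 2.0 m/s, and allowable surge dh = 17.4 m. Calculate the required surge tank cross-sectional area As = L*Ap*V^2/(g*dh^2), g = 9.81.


As = 4398 * 19.6 * 2.0^2 / (9.81 * 17.4^2) = 116.0924 m^2


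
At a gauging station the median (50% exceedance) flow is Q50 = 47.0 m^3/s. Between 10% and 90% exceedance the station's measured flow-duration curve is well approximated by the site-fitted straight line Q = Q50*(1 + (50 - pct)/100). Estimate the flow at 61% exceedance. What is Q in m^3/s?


Q = 47.0 * (1 + (50 - 61)/100) = 41.8300 m^3/s


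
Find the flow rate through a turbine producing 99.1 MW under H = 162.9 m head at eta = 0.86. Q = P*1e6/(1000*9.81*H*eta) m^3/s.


Q = 99.1 * 1e6 / (1000 * 9.81 * 162.9 * 0.86) = 72.1083 m^3/s


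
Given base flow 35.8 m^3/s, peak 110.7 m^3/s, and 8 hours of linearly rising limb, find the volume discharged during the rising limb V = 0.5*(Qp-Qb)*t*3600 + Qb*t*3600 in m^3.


V = 0.5*(110.7 - 35.8)*8*3600 + 35.8*8*3600 = 2.1096e+06 m^3


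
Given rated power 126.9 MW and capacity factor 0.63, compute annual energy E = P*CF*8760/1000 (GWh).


E = 126.9 * 0.63 * 8760 / 1000 = 700.3357 GWh


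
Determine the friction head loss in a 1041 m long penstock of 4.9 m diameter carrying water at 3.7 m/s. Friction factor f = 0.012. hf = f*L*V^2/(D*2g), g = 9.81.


hf = 0.012 * 1041 * 3.7^2 / (4.9 * 2 * 9.81) = 1.7789 m


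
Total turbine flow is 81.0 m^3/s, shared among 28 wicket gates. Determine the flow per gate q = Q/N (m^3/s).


q = 81.0 / 28 = 2.8929 m^3/s


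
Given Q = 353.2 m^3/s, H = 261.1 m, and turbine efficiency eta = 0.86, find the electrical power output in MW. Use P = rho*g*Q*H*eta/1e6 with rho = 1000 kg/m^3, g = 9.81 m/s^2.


P = 1000 * 9.81 * 353.2 * 261.1 * 0.86 / 1e6 = 778.0276 MW


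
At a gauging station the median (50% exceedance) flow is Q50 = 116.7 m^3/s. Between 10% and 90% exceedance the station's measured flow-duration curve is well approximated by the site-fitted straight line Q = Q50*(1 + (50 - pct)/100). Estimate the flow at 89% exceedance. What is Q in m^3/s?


Q = 116.7 * (1 + (50 - 89)/100) = 71.1870 m^3/s


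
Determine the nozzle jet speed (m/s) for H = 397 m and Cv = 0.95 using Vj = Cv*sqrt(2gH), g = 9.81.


Vj = 0.95 * sqrt(2*9.81*397) = 83.8433 m/s


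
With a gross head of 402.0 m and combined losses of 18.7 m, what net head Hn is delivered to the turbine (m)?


Hn = 402.0 - 18.7 = 383.3000 m


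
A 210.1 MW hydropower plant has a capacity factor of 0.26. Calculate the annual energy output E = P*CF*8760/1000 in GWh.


E = 210.1 * 0.26 * 8760 / 1000 = 478.5238 GWh


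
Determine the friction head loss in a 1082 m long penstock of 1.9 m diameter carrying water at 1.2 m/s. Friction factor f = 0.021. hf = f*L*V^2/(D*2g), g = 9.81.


hf = 0.021 * 1082 * 1.2^2 / (1.9 * 2 * 9.81) = 0.8777 m


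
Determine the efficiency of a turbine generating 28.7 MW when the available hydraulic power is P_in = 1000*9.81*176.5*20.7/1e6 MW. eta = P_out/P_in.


P_in = 1000 * 9.81 * 176.5 * 20.7 / 1e6 = 35.8413 MW
eta = 28.7 / 35.8413 = 0.8008


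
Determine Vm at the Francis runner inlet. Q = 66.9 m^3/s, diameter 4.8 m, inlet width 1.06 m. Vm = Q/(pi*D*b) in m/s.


Vm = 66.9 / (pi * 4.8 * 1.06) = 4.1853 m/s


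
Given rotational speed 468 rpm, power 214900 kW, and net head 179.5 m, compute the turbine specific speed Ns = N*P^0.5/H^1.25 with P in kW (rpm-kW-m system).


Ns = 468 * 214900^0.5 / 179.5^1.25 = 330.2049


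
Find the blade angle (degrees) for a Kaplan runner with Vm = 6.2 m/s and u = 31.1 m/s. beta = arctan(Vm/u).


beta = arctan(6.2 / 31.1) = 11.2745 degrees


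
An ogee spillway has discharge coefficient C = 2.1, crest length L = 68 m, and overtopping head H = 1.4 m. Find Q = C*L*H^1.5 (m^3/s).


Q = 2.1 * 68 * 1.4^1.5 = 236.5485 m^3/s


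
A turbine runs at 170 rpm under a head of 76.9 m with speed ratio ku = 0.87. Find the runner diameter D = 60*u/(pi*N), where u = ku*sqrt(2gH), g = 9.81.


u = 0.87 * sqrt(2*9.81*76.9) = 33.7934 m/s
D = 60 * 33.7934 / (pi * 170) = 3.7965 m


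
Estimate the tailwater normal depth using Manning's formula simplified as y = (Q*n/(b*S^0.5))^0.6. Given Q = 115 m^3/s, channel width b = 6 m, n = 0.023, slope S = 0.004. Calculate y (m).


y = (115 * 0.023 / (6 * 0.004^0.5))^0.6 = 3.2059 m


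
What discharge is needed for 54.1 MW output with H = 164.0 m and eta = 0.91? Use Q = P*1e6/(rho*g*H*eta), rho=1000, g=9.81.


Q = 54.1 * 1e6 / (1000 * 9.81 * 164.0 * 0.91) = 36.9524 m^3/s


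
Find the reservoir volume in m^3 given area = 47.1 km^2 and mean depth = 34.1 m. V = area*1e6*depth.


V = 47.1 * 1e6 * 34.1 = 1.6061e+09 m^3


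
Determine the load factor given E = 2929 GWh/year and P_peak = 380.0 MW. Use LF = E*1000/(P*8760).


LF = 2929 * 1000 / (380.0 * 8760) = 0.8799


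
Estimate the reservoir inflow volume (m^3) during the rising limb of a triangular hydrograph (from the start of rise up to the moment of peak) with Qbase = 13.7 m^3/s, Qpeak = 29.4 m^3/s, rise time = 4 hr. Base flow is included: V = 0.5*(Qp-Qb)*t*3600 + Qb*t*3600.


V = 0.5*(29.4 - 13.7)*4*3600 + 13.7*4*3600 = 310320.0000 m^3


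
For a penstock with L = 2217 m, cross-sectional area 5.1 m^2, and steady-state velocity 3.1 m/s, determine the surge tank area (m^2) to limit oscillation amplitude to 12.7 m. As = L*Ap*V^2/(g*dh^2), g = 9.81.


As = 2217 * 5.1 * 3.1^2 / (9.81 * 12.7^2) = 68.6725 m^2


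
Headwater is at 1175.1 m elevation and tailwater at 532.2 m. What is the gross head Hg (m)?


Hg = 1175.1 - 532.2 = 642.9000 m


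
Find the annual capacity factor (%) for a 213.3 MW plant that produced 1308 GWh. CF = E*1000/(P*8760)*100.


CF = 1308 * 1000 / (213.3 * 8760) * 100 = 70.0024 %


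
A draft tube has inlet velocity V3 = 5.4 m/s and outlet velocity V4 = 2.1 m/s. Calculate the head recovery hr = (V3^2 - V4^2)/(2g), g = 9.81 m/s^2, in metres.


hr = (5.4^2 - 2.1^2) / (2*9.81) = 1.2615 m


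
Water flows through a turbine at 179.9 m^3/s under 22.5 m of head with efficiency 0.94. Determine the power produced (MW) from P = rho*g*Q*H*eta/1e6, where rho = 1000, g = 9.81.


P = 1000 * 9.81 * 179.9 * 22.5 * 0.94 / 1e6 = 37.3259 MW


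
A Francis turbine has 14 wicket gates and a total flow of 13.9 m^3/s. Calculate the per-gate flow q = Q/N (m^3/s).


q = 13.9 / 14 = 0.9929 m^3/s


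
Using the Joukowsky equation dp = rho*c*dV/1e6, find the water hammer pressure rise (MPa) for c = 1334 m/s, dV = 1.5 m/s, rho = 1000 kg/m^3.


dp = 1000 * 1334 * 1.5 / 1e6 = 2.0010 MPa


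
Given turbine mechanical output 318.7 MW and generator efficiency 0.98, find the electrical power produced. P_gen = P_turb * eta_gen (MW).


P_gen = 318.7 * 0.98 = 312.3260 MW


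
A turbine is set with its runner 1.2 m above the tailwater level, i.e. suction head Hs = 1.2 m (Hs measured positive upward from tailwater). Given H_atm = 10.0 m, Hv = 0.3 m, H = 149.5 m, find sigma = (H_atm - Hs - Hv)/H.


sigma = (10.0 - 1.2 - 0.3) / 149.5 = 0.0569


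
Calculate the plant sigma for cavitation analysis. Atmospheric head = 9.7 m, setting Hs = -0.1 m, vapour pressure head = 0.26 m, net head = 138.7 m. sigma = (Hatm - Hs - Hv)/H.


sigma = (9.7 - (-0.1) - 0.26) / 138.7 = 0.0688


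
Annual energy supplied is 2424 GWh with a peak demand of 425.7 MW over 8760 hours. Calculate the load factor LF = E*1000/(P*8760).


LF = 2424 * 1000 / (425.7 * 8760) = 0.6500


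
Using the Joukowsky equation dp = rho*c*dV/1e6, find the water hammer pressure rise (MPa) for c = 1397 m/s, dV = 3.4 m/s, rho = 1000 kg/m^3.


dp = 1000 * 1397 * 3.4 / 1e6 = 4.7498 MPa


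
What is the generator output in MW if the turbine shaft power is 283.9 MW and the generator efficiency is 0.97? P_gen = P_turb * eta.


P_gen = 283.9 * 0.97 = 275.3830 MW


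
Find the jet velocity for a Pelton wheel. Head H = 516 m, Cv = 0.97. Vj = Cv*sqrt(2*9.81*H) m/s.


Vj = 0.97 * sqrt(2*9.81*516) = 97.5992 m/s


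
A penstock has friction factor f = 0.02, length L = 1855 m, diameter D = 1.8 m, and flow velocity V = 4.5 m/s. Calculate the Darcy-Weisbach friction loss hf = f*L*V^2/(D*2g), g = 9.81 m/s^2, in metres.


hf = 0.02 * 1855 * 4.5^2 / (1.8 * 2 * 9.81) = 21.2729 m


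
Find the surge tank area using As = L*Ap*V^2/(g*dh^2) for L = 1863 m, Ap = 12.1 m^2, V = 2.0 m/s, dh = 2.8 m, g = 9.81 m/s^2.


As = 1863 * 12.1 * 2.0^2 / (9.81 * 2.8^2) = 1172.3928 m^2


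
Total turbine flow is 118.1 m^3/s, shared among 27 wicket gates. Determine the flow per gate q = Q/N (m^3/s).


q = 118.1 / 27 = 4.3741 m^3/s


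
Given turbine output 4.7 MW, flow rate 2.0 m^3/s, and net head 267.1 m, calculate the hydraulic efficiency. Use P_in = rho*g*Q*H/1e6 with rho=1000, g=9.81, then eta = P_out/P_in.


P_in = 1000 * 9.81 * 2.0 * 267.1 / 1e6 = 5.2405 MW
eta = 4.7 / 5.2405 = 0.8969


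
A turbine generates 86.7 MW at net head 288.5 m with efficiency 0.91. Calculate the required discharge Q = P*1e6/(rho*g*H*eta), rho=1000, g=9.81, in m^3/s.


Q = 86.7 * 1e6 / (1000 * 9.81 * 288.5 * 0.91) = 33.6638 m^3/s


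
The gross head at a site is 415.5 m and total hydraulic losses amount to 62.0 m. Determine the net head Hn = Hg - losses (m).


Hn = 415.5 - 62.0 = 353.5000 m


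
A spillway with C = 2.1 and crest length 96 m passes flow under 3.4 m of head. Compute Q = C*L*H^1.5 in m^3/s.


Q = 2.1 * 96 * 3.4^1.5 = 1263.8889 m^3/s


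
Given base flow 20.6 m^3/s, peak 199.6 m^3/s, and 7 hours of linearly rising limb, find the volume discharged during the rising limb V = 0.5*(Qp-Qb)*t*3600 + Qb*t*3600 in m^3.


V = 0.5*(199.6 - 20.6)*7*3600 + 20.6*7*3600 = 2.7745e+06 m^3


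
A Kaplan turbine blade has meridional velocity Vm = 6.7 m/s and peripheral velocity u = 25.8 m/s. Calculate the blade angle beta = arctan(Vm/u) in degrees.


beta = arctan(6.7 / 25.8) = 14.5576 degrees


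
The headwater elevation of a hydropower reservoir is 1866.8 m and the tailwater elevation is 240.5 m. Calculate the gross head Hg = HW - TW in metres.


Hg = 1866.8 - 240.5 = 1626.3000 m


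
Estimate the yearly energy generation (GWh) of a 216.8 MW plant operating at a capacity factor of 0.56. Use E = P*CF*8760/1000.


E = 216.8 * 0.56 * 8760 / 1000 = 1063.5341 GWh


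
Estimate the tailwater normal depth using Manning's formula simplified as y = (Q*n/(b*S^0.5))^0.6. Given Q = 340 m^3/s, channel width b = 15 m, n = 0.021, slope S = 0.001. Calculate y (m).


y = (340 * 0.021 / (15 * 0.001^0.5))^0.6 = 5.0882 m


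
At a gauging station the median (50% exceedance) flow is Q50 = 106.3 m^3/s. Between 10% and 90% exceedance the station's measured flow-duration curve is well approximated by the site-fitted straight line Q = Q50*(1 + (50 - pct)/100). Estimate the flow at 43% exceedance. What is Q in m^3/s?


Q = 106.3 * (1 + (50 - 43)/100) = 113.7410 m^3/s


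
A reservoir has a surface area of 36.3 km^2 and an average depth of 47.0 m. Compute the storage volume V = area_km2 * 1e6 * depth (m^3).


V = 36.3 * 1e6 * 47.0 = 1.7061e+09 m^3


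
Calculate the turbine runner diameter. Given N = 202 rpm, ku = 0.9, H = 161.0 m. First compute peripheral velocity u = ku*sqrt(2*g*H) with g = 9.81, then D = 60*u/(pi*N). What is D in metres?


u = 0.9 * sqrt(2*9.81*161.0) = 50.5830 m/s
D = 60 * 50.5830 / (pi * 202) = 4.7825 m


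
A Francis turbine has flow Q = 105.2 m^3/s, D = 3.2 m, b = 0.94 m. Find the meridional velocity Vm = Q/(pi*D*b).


Vm = 105.2 / (pi * 3.2 * 0.94) = 11.1324 m/s


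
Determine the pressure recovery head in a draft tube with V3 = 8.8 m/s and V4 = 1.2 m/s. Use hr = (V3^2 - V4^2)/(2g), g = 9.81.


hr = (8.8^2 - 1.2^2) / (2*9.81) = 3.8736 m


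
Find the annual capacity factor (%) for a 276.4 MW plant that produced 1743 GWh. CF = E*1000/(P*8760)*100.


CF = 1743 * 1000 / (276.4 * 8760) * 100 = 71.9872 %


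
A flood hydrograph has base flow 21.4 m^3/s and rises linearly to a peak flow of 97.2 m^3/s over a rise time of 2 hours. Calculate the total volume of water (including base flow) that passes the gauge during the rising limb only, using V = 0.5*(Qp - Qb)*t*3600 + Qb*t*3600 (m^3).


V = 0.5*(97.2 - 21.4)*2*3600 + 21.4*2*3600 = 426960.0000 m^3


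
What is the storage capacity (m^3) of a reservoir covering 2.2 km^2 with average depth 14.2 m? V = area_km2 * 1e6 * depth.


V = 2.2 * 1e6 * 14.2 = 3.1240e+07 m^3


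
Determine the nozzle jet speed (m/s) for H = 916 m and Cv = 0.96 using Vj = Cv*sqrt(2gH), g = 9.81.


Vj = 0.96 * sqrt(2*9.81*916) = 128.6970 m/s


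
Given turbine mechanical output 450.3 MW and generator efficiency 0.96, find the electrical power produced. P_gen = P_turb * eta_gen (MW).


P_gen = 450.3 * 0.96 = 432.2880 MW


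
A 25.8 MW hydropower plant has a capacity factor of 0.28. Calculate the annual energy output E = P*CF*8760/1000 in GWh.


E = 25.8 * 0.28 * 8760 / 1000 = 63.2822 GWh


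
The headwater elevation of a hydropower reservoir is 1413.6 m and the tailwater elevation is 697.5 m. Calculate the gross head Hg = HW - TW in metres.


Hg = 1413.6 - 697.5 = 716.1000 m


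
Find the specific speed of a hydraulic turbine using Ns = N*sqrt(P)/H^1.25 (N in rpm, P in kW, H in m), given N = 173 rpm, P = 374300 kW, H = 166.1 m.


Ns = 173 * 374300^0.5 / 166.1^1.25 = 177.4982


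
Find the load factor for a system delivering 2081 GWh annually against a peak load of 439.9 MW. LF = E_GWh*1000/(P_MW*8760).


LF = 2081 * 1000 / (439.9 * 8760) = 0.5400


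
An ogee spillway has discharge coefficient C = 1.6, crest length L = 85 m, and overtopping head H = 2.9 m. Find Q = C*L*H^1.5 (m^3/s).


Q = 1.6 * 85 * 2.9^1.5 = 671.6390 m^3/s


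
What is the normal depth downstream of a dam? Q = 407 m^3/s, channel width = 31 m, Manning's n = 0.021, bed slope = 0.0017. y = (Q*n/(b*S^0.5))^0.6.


y = (407 * 0.021 / (31 * 0.0017^0.5))^0.6 = 3.1271 m


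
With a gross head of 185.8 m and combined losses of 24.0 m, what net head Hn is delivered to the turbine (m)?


Hn = 185.8 - 24.0 = 161.8000 m


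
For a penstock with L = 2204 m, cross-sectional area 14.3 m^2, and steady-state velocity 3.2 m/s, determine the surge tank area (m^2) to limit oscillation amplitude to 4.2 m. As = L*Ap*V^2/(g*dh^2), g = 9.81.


As = 2204 * 14.3 * 3.2^2 / (9.81 * 4.2^2) = 1865.0050 m^2


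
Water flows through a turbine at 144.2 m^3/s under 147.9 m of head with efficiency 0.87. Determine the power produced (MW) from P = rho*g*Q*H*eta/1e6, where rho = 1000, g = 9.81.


P = 1000 * 9.81 * 144.2 * 147.9 * 0.87 / 1e6 = 182.0211 MW


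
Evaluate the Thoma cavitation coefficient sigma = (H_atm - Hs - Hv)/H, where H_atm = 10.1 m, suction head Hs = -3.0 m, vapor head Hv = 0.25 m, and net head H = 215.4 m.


sigma = (10.1 - (-3.0) - 0.25) / 215.4 = 0.0597


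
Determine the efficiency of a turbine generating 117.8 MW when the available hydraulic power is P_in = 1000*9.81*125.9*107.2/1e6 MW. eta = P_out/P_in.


P_in = 1000 * 9.81 * 125.9 * 107.2 / 1e6 = 132.4005 MW
eta = 117.8 / 132.4005 = 0.8897


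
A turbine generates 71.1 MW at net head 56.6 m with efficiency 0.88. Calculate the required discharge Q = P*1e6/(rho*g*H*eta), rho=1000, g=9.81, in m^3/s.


Q = 71.1 * 1e6 / (1000 * 9.81 * 56.6 * 0.88) = 145.5129 m^3/s


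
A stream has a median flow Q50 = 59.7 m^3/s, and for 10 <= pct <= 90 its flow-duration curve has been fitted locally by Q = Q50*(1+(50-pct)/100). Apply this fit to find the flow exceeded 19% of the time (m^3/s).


Q = 59.7 * (1 + (50 - 19)/100) = 78.2070 m^3/s


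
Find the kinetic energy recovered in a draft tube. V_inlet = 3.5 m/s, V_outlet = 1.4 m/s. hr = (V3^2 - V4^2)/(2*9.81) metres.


hr = (3.5^2 - 1.4^2) / (2*9.81) = 0.5245 m


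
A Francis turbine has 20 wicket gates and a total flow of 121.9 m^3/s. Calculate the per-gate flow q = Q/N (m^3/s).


q = 121.9 / 20 = 6.0950 m^3/s


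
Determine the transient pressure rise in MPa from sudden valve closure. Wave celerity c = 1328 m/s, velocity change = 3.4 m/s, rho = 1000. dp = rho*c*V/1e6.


dp = 1000 * 1328 * 3.4 / 1e6 = 4.5152 MPa


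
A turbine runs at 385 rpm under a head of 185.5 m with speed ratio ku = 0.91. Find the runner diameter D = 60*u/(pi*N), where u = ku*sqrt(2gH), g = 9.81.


u = 0.91 * sqrt(2*9.81*185.5) = 54.8988 m/s
D = 60 * 54.8988 / (pi * 385) = 2.7234 m


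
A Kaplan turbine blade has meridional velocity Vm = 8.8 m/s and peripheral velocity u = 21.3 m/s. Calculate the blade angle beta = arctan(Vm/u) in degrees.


beta = arctan(8.8 / 21.3) = 22.4477 degrees


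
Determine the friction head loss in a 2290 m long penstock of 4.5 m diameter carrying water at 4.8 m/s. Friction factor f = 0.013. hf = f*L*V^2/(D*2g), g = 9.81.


hf = 0.013 * 2290 * 4.8^2 / (4.5 * 2 * 9.81) = 7.7687 m


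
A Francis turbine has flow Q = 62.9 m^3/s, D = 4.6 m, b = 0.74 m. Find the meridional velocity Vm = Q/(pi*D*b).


Vm = 62.9 / (pi * 4.6 * 0.74) = 5.8818 m/s


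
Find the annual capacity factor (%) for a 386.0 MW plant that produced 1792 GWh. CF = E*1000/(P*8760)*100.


CF = 1792 * 1000 / (386.0 * 8760) * 100 = 52.9964 %


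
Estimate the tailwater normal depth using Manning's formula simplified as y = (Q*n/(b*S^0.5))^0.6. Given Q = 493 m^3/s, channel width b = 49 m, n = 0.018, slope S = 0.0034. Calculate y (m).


y = (493 * 0.018 / (49 * 0.0034^0.5))^0.6 = 1.9738 m


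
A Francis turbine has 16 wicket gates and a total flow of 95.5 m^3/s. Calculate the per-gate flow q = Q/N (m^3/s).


q = 95.5 / 16 = 5.9688 m^3/s


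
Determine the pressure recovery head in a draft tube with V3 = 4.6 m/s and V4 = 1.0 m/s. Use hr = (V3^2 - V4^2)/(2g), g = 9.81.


hr = (4.6^2 - 1.0^2) / (2*9.81) = 1.0275 m


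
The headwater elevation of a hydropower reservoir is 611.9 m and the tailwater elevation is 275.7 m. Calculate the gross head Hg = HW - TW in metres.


Hg = 611.9 - 275.7 = 336.2000 m


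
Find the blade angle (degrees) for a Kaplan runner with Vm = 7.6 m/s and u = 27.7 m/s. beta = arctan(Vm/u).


beta = arctan(7.6 / 27.7) = 15.3426 degrees


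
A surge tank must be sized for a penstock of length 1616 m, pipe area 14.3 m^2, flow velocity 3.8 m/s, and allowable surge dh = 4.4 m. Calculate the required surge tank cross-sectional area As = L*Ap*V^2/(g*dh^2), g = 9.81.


As = 1616 * 14.3 * 3.8^2 / (9.81 * 4.4^2) = 1756.9938 m^2


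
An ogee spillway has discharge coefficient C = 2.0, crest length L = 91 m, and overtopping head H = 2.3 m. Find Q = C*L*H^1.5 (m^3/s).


Q = 2.0 * 91 * 2.3^1.5 = 634.8383 m^3/s


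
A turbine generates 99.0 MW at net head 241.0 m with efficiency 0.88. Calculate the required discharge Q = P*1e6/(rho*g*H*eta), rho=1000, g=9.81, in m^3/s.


Q = 99.0 * 1e6 / (1000 * 9.81 * 241.0 * 0.88) = 47.5846 m^3/s


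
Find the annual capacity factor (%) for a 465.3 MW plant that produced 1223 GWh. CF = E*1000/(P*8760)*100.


CF = 1223 * 1000 / (465.3 * 8760) * 100 = 30.0047 %


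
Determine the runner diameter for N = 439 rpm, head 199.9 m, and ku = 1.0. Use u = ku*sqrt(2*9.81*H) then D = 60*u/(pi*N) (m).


u = 1.0 * sqrt(2*9.81*199.9) = 62.6262 m/s
D = 60 * 62.6262 / (pi * 439) = 2.7245 m


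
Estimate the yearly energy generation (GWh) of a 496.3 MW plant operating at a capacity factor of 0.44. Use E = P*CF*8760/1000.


E = 496.3 * 0.44 * 8760 / 1000 = 1912.9387 GWh


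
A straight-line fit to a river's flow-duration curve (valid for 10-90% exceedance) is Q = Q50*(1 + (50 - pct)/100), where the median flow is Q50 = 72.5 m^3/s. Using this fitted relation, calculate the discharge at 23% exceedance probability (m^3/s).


Q = 72.5 * (1 + (50 - 23)/100) = 92.0750 m^3/s


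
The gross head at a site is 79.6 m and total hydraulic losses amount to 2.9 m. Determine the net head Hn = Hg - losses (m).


Hn = 79.6 - 2.9 = 76.7000 m


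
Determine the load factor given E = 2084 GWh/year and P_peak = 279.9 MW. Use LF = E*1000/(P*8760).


LF = 2084 * 1000 / (279.9 * 8760) = 0.8499


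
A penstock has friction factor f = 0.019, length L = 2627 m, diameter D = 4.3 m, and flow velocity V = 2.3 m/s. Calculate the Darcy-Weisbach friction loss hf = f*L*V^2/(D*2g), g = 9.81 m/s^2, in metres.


hf = 0.019 * 2627 * 2.3^2 / (4.3 * 2 * 9.81) = 3.1297 m


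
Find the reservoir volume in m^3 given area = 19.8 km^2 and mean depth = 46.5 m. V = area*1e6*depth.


V = 19.8 * 1e6 * 46.5 = 9.2070e+08 m^3


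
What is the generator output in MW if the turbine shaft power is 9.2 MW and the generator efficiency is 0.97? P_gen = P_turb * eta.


P_gen = 9.2 * 0.97 = 8.9240 MW


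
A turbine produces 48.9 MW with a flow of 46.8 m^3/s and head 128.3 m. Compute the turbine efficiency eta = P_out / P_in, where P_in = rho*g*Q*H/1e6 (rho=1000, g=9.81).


P_in = 1000 * 9.81 * 46.8 * 128.3 / 1e6 = 58.9036 MW
eta = 48.9 / 58.9036 = 0.8302


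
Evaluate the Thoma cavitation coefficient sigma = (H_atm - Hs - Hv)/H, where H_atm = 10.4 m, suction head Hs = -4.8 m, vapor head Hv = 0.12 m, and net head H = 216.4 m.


sigma = (10.4 - (-4.8) - 0.12) / 216.4 = 0.0697


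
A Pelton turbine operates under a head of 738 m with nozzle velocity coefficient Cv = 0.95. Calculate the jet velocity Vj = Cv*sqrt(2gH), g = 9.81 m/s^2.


Vj = 0.95 * sqrt(2*9.81*738) = 114.3145 m/s


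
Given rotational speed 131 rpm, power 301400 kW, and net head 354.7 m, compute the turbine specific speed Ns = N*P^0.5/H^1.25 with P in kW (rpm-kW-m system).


Ns = 131 * 301400^0.5 / 354.7^1.25 = 46.7215


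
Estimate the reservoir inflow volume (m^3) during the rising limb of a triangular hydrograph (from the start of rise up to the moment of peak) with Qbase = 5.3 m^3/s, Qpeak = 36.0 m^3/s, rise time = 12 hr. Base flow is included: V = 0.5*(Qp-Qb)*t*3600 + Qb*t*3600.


V = 0.5*(36.0 - 5.3)*12*3600 + 5.3*12*3600 = 892080.0000 m^3


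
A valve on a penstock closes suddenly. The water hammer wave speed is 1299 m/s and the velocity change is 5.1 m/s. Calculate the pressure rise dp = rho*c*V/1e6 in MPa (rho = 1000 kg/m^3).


dp = 1000 * 1299 * 5.1 / 1e6 = 6.6249 MPa


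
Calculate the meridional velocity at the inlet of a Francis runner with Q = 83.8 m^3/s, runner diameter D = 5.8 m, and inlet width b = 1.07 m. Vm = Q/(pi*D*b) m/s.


Vm = 83.8 / (pi * 5.8 * 1.07) = 4.2982 m/s


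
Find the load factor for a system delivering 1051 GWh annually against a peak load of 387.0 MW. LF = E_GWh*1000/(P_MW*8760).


LF = 1051 * 1000 / (387.0 * 8760) = 0.3100
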